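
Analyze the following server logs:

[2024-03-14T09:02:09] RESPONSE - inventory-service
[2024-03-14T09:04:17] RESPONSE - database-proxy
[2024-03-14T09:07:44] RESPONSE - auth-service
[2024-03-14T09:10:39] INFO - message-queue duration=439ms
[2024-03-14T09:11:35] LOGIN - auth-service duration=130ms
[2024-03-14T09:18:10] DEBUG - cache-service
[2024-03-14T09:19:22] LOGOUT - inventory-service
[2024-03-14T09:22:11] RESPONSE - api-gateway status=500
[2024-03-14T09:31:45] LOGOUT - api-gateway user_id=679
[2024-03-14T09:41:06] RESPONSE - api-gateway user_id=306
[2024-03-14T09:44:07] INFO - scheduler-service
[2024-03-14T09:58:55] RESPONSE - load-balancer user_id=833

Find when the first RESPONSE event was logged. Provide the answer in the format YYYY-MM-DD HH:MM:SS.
2024-03-14 09:02:09

To find the first event:

1. Filter for all RESPONSE events
2. Sort by timestamp
3. Select the first one
4. Timestamp: 2024-03-14 09:02:09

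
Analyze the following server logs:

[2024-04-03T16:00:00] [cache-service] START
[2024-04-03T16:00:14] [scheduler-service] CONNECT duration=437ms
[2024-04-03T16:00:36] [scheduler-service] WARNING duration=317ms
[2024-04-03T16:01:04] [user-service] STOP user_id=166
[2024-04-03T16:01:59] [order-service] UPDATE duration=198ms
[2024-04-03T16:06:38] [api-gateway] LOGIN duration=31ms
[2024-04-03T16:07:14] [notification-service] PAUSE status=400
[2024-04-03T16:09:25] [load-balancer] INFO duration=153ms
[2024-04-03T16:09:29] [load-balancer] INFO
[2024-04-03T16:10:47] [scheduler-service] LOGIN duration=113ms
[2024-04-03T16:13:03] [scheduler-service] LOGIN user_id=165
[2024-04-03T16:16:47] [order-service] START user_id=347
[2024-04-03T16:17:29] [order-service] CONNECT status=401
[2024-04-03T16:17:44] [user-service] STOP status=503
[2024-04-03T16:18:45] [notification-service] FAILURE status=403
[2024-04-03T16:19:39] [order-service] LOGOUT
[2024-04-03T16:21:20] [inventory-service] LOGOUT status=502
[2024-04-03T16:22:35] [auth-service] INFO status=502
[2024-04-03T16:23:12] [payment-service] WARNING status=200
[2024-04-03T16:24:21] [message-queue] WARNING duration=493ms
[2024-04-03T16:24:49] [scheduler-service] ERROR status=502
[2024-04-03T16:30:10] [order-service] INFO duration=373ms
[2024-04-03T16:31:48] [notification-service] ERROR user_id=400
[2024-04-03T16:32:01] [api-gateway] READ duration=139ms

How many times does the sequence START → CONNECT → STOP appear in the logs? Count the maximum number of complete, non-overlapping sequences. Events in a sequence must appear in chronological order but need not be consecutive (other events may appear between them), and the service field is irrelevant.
2

To count sequences:

1. Look for pattern: START → CONNECT → STOP
2. Greedily scan the log in chronological order, matching each sequence element in turn (ignoring service)
3. Each time the full pattern completes, increment the count and restart matching from the next event
4. Complete non-overlapping sequences found: 2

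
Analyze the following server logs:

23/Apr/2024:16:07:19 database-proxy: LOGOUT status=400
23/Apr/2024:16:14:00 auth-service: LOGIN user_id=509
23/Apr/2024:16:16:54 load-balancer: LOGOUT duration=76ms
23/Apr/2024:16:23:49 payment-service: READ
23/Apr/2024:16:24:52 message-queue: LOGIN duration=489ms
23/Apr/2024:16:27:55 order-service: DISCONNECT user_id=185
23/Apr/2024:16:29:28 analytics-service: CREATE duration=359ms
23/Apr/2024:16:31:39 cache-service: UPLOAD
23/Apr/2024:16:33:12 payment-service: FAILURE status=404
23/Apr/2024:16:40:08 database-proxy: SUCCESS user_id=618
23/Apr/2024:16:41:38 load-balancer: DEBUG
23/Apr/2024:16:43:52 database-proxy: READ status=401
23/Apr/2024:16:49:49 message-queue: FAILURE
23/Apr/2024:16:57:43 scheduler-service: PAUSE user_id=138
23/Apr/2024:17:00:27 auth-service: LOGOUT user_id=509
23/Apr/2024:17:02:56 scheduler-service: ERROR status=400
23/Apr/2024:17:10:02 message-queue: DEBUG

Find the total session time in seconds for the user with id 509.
2787

To calculate session duration:

1. Find LOGIN event for user_id=509: 23/Apr/2024:16:14:00
2. Find LOGOUT event for user_id=509: 23/Apr/2024:17:00:27
3. Session duration: 23/Apr/2024:17:00:27 - 23/Apr/2024:16:14:00 = 2787 seconds (46 minutes)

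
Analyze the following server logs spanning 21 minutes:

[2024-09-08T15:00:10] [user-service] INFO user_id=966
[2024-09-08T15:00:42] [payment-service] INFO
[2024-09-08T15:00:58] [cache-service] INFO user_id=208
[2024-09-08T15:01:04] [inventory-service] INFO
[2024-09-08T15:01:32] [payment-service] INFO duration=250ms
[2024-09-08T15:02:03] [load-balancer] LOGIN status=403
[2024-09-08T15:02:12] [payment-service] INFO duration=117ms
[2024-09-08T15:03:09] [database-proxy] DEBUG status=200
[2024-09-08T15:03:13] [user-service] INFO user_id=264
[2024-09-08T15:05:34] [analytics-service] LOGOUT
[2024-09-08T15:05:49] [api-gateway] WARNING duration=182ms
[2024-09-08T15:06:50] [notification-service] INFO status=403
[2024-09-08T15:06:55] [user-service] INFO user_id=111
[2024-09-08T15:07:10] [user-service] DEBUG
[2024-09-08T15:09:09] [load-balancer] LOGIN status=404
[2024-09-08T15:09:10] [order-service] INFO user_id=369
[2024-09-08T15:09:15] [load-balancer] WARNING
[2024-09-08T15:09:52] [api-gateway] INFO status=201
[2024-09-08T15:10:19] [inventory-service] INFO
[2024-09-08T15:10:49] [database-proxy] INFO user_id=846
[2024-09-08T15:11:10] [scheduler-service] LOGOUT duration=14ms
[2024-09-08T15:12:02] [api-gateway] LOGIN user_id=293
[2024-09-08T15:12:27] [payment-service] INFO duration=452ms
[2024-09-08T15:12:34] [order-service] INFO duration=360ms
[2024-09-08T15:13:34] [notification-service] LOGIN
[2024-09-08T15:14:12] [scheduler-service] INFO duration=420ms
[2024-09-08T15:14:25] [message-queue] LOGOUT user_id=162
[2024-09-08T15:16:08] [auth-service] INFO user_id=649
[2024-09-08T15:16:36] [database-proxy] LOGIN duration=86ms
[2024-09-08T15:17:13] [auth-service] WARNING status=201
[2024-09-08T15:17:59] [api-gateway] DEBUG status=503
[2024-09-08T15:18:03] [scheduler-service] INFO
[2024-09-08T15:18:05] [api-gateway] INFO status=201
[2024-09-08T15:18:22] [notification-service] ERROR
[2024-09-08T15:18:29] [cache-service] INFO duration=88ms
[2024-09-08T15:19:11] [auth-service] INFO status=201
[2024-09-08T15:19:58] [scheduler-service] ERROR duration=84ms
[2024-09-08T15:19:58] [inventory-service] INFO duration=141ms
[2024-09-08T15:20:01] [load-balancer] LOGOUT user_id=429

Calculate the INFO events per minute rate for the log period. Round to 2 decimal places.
1.05

To calculate the rate:

1. Count total INFO events: 22
2. Total time period: 21 minutes
3. Rate = 22 / 21 = 1.05 events per minute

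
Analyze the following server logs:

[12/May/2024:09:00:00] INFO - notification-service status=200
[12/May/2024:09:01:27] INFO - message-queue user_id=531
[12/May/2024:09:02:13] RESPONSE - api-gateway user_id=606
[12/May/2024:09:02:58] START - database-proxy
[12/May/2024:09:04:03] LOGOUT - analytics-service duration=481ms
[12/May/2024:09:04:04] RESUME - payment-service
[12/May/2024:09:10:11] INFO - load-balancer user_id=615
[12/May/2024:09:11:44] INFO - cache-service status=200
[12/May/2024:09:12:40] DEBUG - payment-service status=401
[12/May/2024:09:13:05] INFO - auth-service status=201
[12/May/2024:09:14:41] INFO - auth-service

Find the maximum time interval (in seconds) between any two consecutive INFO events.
524

To find the longest gap:

1. Extract all INFO events in chronological order
2. Calculate time differences between consecutive events
3. Find the maximum difference
4. Longest gap: 524 seconds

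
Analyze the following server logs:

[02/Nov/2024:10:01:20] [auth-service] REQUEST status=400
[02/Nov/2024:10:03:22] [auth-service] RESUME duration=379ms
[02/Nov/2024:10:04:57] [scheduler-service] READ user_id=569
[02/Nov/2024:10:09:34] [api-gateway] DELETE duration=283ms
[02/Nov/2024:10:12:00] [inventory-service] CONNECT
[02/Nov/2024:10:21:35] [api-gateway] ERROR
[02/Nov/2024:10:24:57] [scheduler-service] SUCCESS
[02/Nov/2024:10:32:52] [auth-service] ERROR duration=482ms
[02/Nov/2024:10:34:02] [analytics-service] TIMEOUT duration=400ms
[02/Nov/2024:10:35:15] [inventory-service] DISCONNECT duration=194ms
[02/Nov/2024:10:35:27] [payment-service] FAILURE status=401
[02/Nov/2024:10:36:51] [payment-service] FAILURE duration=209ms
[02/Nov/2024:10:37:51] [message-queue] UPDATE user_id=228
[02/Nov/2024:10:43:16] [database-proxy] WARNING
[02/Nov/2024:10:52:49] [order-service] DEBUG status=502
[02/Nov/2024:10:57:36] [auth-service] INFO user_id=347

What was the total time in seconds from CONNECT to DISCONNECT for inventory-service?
1395

To calculate state duration:

1. Find CONNECT event for inventory-service: 02/Nov/2024:10:12:00
2. Find DISCONNECT event for inventory-service: 02/Nov/2024:10:35:15
3. Calculate duration: 02/Nov/2024:10:35:15 - 02/Nov/2024:10:12:00 = 1395 seconds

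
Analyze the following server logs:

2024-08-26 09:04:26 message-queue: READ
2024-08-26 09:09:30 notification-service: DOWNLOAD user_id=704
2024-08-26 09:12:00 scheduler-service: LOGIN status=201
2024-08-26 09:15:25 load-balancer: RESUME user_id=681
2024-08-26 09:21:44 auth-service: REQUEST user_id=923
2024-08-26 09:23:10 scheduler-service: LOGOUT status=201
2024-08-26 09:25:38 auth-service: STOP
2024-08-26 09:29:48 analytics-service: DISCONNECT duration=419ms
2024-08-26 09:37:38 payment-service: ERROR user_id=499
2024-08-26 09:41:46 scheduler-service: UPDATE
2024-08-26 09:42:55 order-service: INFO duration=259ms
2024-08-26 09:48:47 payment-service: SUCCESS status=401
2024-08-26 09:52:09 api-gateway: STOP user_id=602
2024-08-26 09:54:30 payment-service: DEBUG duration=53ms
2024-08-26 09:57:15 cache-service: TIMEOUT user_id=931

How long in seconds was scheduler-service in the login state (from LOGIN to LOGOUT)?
670

To calculate state duration:

1. Find LOGIN event for scheduler-service: 2024-08-26 09:12:00
2. Find LOGOUT event for scheduler-service: 2024-08-26 09:23:10
3. Calculate duration: 2024-08-26 09:23:10 - 2024-08-26 09:12:00 = 670 seconds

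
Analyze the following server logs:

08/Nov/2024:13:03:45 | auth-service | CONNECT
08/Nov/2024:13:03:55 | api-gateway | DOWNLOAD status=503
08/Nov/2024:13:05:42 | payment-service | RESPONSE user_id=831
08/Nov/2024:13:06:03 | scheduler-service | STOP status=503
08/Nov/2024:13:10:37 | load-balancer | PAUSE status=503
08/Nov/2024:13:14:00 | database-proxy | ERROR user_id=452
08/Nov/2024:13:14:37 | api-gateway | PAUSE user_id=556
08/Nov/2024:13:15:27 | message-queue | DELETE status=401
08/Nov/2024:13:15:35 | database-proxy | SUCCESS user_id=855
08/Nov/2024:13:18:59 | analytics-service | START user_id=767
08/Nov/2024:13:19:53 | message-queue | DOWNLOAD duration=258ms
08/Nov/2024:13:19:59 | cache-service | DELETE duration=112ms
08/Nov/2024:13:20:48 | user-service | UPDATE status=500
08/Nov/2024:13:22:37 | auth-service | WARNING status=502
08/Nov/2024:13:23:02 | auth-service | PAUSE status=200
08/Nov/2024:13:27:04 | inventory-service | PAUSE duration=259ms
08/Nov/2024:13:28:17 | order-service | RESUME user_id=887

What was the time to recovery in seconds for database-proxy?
95

To calculate recovery time:

1. Find ERROR event for database-proxy: 08/Nov/2024:13:14:00
2. Find next SUCCESS event for database-proxy: 08/Nov/2024:13:15:35
3. Recovery time: 08/Nov/2024:13:15:35 - 08/Nov/2024:13:14:00 = 95 seconds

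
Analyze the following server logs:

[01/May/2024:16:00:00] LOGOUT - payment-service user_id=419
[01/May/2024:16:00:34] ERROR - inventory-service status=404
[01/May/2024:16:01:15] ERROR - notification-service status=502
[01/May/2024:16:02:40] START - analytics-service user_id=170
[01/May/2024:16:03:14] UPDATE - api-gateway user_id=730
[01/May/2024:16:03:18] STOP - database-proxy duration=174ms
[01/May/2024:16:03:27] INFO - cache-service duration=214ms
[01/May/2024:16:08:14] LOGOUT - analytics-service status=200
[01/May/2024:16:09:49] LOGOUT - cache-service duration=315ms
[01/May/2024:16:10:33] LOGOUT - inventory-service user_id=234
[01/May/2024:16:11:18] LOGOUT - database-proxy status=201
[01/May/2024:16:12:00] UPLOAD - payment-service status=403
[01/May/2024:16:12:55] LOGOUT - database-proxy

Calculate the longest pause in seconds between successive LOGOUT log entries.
494

To find the longest gap:

1. Extract all LOGOUT events in chronological order
2. Calculate time differences between consecutive events
3. Find the maximum difference
4. Longest gap: 494 seconds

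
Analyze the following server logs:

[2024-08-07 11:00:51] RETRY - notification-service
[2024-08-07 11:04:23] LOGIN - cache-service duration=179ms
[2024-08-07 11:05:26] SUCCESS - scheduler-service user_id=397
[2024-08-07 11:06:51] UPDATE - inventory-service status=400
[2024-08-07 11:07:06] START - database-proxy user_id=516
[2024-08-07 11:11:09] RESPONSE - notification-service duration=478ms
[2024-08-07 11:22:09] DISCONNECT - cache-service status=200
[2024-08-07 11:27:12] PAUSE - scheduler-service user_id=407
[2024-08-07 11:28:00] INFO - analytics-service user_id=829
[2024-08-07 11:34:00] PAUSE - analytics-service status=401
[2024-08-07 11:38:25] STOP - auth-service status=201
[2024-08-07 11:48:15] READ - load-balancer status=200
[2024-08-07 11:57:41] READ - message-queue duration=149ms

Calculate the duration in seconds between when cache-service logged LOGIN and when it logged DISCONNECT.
1066

To find the time between events:

1. Locate the first LOGIN event for cache-service: 2024-08-07 11:04:23
2. Locate the first DISCONNECT event for cache-service: 2024-08-07 11:22:09
3. Calculate the difference: 2024-08-07 11:22:09 - 2024-08-07 11:04:23 = 1066 seconds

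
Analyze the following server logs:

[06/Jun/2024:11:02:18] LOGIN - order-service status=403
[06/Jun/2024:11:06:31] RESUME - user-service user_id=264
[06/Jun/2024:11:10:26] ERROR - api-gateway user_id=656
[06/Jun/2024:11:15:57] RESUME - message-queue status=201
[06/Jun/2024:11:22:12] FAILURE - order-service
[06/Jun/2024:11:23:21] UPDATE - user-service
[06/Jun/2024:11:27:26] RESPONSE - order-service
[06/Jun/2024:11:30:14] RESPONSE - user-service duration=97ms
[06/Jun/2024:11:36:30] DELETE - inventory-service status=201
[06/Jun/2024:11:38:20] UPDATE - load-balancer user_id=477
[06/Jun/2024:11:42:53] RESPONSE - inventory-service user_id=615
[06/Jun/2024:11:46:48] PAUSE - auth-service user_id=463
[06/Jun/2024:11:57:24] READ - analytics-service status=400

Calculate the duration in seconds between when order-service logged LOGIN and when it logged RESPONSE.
1508

To find the time between events:

1. Locate the first LOGIN event for order-service: 06/Jun/2024:11:02:18
2. Locate the first RESPONSE event for order-service: 06/Jun/2024:11:27:26
3. Calculate the difference: 06/Jun/2024:11:27:26 - 06/Jun/2024:11:02:18 = 1508 seconds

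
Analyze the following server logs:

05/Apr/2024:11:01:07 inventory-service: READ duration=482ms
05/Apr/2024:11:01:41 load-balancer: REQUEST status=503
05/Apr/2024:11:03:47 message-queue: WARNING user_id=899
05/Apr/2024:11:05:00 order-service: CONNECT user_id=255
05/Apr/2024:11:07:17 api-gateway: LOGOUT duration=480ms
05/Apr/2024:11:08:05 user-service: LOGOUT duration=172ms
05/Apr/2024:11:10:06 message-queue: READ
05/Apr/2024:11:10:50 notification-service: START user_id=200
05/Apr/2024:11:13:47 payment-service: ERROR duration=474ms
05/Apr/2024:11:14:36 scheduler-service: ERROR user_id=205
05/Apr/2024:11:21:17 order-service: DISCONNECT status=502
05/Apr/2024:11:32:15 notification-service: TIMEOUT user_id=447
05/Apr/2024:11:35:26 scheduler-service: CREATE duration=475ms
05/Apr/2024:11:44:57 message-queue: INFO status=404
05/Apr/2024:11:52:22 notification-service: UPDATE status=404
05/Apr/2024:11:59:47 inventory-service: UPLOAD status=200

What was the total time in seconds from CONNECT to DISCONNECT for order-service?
977

To calculate state duration:

1. Find CONNECT event for order-service: 05/Apr/2024:11:05:00
2. Find DISCONNECT event for order-service: 05/Apr/2024:11:21:17
3. Calculate duration: 05/Apr/2024:11:21:17 - 05/Apr/2024:11:05:00 = 977 seconds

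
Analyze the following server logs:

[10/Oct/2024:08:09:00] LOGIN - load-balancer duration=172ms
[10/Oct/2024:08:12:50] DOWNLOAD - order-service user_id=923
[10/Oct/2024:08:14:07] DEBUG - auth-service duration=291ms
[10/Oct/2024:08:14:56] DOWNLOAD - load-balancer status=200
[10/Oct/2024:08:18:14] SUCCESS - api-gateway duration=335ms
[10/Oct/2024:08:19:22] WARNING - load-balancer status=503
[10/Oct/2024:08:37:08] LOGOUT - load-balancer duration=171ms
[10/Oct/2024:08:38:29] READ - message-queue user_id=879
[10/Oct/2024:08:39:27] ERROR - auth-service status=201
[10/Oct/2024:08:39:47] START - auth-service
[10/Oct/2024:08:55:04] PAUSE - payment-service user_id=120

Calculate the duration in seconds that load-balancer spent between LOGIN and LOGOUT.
1688

To calculate state duration:

1. Find LOGIN event for load-balancer: 10/Oct/2024:08:09:00
2. Find LOGOUT event for load-balancer: 10/Oct/2024:08:37:08
3. Calculate duration: 10/Oct/2024:08:37:08 - 10/Oct/2024:08:09:00 = 1688 seconds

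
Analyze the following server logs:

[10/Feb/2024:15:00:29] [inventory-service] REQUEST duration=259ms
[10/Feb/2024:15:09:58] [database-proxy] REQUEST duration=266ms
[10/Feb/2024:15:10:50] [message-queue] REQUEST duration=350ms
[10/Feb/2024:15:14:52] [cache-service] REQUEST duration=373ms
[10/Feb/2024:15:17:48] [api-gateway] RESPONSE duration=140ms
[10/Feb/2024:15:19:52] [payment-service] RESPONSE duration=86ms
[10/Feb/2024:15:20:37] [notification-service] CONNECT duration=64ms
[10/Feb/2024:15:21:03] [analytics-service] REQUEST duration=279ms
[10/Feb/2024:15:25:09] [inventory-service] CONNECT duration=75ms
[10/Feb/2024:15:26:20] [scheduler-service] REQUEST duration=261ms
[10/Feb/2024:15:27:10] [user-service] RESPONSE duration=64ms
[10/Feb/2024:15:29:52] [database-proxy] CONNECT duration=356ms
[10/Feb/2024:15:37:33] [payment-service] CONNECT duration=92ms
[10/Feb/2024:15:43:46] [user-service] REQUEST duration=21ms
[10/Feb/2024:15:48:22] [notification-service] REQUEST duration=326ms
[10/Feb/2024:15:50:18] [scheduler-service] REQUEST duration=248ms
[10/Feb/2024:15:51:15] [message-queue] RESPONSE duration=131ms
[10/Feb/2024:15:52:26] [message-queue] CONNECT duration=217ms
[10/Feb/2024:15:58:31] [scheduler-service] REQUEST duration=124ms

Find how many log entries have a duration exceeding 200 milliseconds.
10

To count timeouts:

1. Threshold: 200ms
2. Extract duration from each log entry
3. Count entries where duration > 200
4. Timeout count: 10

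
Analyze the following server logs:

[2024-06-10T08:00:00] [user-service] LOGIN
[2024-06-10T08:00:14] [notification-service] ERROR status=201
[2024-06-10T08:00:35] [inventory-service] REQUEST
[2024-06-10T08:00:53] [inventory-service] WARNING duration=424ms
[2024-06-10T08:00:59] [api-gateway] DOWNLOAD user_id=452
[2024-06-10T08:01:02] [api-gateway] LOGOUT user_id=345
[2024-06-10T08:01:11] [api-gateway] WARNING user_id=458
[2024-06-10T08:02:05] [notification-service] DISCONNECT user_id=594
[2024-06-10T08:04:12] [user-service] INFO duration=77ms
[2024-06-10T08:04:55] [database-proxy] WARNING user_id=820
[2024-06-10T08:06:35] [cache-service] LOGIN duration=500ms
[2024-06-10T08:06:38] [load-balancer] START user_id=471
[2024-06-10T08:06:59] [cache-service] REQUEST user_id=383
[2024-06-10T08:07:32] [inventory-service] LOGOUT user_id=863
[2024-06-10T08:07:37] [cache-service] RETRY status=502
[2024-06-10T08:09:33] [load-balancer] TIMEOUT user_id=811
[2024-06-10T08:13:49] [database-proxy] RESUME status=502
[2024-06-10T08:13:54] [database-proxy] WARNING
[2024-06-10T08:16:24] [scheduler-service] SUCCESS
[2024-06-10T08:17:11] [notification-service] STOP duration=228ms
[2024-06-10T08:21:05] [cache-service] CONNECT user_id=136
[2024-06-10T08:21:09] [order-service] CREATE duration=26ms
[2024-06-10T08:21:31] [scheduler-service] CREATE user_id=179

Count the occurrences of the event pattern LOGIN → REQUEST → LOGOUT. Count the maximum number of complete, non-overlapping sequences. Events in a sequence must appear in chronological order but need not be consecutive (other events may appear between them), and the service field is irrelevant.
2

To count sequences:

1. Look for pattern: LOGIN → REQUEST → LOGOUT
2. Greedily scan the log in chronological order, matching each sequence element in turn (ignoring service)
3. Each time the full pattern completes, increment the count and restart matching from the next event
4. Complete non-overlapping sequences found: 2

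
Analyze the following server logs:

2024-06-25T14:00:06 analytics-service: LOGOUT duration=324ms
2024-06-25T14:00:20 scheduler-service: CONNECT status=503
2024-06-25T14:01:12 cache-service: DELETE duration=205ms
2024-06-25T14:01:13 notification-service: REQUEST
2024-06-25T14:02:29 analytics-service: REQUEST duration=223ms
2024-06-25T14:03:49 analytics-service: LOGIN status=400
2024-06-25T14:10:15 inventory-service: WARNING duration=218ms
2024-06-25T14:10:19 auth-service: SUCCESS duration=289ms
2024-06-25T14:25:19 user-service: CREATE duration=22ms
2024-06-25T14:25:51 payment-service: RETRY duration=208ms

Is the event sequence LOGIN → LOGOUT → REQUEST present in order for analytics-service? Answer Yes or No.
No

To verify sequence order:

1. Find all events in sequence LOGIN → LOGOUT → REQUEST for analytics-service
2. Extract their timestamps
3. Check if timestamps are in ascending order
4. Result: No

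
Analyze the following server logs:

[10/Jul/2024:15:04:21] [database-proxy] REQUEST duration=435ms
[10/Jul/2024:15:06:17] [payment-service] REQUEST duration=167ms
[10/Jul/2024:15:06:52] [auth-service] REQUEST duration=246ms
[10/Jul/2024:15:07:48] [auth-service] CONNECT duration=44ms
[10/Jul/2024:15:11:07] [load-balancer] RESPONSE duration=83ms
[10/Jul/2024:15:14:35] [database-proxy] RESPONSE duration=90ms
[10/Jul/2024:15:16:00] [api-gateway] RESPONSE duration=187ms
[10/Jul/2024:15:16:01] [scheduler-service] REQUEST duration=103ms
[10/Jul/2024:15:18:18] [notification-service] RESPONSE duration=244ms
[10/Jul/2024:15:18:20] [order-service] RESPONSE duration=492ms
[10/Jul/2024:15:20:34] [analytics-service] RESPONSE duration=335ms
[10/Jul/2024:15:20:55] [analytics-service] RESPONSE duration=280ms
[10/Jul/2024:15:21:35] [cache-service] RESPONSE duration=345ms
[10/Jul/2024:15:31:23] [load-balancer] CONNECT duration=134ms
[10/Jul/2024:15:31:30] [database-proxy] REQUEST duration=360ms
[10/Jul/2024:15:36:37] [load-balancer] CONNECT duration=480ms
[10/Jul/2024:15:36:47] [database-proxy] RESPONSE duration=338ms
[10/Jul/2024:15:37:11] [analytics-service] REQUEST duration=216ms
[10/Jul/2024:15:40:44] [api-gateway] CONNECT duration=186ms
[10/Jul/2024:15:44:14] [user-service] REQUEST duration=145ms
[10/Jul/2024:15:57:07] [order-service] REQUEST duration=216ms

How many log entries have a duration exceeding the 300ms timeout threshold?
7

To count timeouts:

1. Threshold: 300ms
2. Extract duration from each log entry
3. Count entries where duration > 300
4. Timeout count: 7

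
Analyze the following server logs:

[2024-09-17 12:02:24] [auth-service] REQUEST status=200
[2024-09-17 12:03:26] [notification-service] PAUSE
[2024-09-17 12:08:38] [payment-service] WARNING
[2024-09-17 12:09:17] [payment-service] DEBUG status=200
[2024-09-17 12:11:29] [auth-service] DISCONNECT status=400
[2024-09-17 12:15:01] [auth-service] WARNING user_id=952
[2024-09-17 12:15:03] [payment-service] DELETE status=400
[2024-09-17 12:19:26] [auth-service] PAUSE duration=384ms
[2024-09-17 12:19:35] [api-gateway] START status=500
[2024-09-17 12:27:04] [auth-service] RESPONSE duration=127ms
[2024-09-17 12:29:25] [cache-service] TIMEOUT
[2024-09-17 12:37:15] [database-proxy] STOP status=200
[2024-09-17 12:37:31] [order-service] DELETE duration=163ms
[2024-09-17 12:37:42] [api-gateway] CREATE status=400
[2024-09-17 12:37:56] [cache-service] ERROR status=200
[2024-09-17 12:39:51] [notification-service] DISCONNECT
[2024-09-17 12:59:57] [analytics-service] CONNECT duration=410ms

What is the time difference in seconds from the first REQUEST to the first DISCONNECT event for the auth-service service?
545

To find the time between events:

1. Locate the first REQUEST event for auth-service: 2024-09-17 12:02:24
2. Locate the first DISCONNECT event for auth-service: 2024-09-17 12:11:29
3. Calculate the difference: 2024-09-17 12:11:29 - 2024-09-17 12:02:24 = 545 seconds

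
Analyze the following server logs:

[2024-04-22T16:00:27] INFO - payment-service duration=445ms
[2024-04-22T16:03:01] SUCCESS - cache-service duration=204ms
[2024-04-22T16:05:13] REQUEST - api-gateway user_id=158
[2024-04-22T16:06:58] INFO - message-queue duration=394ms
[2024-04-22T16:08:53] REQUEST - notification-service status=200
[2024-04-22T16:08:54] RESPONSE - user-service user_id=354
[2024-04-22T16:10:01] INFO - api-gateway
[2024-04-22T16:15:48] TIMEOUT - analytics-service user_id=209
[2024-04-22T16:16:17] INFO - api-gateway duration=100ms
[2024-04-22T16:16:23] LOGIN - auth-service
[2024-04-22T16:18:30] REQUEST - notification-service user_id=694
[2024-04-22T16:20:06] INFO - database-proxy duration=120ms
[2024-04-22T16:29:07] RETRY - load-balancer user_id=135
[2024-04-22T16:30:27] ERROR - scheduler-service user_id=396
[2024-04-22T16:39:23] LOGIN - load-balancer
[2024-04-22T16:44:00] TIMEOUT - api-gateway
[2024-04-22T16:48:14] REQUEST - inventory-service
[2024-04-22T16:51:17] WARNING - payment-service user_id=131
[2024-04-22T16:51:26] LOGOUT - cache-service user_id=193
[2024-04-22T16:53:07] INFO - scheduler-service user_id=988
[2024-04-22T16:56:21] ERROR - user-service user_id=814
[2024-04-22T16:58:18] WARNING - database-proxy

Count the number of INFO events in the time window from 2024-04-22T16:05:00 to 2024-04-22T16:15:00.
2

To count events in the time window:

1. Window boundaries: 2024-04-22T16:05:00 to 2024-04-22T16:15:00
2. Filter for INFO events within this window
3. Count matching events: 2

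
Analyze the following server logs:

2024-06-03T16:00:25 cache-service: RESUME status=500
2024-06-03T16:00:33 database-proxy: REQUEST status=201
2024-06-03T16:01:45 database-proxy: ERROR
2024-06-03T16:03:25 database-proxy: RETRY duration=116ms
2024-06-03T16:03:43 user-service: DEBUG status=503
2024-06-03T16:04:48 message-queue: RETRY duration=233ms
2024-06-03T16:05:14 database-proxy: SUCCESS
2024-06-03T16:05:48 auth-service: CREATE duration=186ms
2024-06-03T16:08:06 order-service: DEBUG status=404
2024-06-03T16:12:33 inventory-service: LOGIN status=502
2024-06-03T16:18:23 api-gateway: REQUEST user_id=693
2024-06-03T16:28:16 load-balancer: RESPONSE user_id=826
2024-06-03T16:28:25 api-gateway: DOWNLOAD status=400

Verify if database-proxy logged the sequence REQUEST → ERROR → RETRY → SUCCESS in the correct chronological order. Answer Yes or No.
Yes

To verify sequence order:

1. Find all events in sequence REQUEST → ERROR → RETRY → SUCCESS for database-proxy
2. Extract their timestamps
3. Check if timestamps are in ascending order
4. Result: Yes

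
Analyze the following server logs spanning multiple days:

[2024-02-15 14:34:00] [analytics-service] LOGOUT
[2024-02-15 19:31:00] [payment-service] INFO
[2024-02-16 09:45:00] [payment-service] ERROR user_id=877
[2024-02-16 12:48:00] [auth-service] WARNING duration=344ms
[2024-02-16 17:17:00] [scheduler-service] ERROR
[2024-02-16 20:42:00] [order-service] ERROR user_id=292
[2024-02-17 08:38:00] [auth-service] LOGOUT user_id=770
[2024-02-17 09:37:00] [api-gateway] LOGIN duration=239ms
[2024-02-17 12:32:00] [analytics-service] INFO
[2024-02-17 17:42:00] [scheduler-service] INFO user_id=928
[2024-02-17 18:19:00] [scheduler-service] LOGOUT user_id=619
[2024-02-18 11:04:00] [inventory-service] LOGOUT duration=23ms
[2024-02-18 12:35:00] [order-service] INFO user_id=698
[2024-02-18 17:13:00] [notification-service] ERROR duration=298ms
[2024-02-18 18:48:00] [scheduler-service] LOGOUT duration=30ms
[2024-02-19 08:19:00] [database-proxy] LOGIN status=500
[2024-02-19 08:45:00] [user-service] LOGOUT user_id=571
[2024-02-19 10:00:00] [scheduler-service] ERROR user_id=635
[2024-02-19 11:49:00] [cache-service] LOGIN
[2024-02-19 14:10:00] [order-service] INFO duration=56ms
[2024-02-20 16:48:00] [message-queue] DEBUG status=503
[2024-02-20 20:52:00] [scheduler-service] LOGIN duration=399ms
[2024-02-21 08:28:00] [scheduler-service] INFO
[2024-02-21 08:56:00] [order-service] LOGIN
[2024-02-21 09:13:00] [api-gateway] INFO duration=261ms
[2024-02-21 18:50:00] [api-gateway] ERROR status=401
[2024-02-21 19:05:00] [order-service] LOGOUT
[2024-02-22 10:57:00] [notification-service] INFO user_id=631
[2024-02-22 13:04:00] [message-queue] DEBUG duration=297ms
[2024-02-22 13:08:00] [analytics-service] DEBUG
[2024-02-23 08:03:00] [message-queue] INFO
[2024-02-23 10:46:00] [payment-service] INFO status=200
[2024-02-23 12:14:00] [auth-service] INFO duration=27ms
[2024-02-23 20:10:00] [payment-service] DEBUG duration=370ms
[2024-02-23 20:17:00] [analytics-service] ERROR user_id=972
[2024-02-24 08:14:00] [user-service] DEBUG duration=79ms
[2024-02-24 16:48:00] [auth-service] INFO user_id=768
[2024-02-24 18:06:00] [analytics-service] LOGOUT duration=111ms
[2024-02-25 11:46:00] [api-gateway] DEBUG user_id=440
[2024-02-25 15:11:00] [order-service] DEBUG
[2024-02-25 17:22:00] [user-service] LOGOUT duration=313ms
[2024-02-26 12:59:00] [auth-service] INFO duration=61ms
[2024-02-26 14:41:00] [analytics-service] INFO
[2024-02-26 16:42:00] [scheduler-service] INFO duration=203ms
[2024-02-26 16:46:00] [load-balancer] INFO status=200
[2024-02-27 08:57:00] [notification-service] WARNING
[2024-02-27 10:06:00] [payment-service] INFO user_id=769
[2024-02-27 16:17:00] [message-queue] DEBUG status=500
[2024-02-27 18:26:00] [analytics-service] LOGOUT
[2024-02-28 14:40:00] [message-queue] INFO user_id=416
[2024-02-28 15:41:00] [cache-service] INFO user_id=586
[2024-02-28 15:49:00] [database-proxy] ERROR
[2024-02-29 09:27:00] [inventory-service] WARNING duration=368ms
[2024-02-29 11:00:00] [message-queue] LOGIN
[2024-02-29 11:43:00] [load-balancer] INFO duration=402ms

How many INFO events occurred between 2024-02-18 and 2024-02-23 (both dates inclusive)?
8

To filter by date range:

1. Date range: 2024-02-18 through 2024-02-23, both dates inclusive
2. Filter for INFO events whose date falls in this range
3. Count matching events: 8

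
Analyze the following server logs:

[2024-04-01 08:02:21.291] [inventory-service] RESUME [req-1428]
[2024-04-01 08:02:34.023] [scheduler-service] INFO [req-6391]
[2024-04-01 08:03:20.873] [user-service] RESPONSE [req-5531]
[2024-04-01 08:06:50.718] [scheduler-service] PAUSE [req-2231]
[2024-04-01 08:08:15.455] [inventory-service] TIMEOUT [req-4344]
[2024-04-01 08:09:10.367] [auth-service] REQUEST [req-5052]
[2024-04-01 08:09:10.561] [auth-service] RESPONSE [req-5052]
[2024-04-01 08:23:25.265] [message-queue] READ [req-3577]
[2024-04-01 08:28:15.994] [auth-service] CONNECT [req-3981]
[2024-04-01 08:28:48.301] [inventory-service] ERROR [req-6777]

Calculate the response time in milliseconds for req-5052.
194

To calculate latency:

1. Find REQUEST with id req-5052: 2024-04-01 08:09:10.367
2. Find RESPONSE with id req-5052: 2024-04-01 08:09:10.561
3. Latency: 2024-04-01 08:09:10.561 - 2024-04-01 08:09:10.367 = 194ms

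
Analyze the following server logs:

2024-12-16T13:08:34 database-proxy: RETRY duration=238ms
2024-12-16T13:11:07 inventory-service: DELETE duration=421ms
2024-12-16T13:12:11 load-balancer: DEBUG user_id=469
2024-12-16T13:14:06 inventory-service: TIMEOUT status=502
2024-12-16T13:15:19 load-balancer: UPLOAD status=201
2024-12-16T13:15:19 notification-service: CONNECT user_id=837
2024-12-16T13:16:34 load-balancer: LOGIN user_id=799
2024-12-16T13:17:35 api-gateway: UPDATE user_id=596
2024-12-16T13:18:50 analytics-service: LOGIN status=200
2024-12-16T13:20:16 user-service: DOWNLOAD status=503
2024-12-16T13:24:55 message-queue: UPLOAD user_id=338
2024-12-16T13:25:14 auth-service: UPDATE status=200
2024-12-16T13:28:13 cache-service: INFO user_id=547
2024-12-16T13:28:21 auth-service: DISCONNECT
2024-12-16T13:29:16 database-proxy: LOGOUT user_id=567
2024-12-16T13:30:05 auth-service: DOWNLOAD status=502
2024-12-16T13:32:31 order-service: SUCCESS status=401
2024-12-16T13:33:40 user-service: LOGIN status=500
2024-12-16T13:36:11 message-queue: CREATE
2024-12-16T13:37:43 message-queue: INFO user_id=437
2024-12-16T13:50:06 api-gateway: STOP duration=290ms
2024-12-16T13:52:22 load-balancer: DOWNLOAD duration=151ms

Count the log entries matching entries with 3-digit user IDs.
8

To find matching entries:

1. Pattern to match: entries with 3-digit user IDs
2. Scan each log entry for the pattern
3. Count matches: 8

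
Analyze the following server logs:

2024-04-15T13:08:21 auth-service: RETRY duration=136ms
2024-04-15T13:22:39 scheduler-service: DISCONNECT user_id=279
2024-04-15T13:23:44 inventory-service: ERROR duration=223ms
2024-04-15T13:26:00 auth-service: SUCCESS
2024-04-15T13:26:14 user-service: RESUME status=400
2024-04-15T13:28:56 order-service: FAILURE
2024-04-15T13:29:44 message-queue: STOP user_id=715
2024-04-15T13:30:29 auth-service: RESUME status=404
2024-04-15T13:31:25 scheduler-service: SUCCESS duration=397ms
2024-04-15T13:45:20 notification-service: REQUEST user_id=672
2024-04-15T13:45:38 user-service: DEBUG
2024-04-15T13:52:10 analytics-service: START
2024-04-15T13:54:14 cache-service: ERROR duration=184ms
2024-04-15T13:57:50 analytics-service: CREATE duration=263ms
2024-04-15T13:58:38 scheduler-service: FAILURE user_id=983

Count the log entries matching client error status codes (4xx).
2

To find matching entries:

1. Pattern to match: client error status codes (4xx)
2. Scan each log entry for the pattern
3. Count matches: 2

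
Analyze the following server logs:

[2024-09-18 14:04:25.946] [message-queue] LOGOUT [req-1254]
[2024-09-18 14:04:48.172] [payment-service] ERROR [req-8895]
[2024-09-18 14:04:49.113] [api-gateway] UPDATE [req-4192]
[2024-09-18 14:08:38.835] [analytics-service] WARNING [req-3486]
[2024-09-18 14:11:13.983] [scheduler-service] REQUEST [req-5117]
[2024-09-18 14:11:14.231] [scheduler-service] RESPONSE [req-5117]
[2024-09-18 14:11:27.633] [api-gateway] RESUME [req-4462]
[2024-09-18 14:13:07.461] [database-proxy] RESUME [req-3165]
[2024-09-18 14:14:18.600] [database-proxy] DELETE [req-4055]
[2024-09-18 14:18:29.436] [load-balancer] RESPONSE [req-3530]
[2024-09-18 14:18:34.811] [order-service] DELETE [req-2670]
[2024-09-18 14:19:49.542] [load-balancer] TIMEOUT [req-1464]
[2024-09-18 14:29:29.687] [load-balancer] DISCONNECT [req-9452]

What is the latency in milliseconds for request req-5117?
248

To calculate latency:

1. Find REQUEST with id req-5117: 2024-09-18 14:11:13.983
2. Find RESPONSE with id req-5117: 2024-09-18 14:11:14.231
3. Latency: 2024-09-18 14:11:14.231 - 2024-09-18 14:11:13.983 = 248ms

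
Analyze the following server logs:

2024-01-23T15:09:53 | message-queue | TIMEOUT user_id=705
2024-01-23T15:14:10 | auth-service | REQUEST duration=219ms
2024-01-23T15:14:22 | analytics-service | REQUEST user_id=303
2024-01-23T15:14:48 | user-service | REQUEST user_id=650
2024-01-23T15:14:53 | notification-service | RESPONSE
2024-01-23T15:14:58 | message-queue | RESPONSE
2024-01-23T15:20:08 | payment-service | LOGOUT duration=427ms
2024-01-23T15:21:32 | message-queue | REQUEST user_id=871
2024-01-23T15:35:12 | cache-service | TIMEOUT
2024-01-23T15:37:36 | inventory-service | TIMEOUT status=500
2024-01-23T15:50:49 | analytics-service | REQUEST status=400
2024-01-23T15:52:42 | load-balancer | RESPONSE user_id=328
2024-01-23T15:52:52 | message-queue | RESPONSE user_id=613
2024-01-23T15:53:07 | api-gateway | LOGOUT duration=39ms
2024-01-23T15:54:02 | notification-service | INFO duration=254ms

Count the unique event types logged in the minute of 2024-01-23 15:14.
2

To count unique event types:

1. Filter events in the minute starting at 2024-01-23 15:14
2. Extract event types from matching entries
3. Count unique types: 2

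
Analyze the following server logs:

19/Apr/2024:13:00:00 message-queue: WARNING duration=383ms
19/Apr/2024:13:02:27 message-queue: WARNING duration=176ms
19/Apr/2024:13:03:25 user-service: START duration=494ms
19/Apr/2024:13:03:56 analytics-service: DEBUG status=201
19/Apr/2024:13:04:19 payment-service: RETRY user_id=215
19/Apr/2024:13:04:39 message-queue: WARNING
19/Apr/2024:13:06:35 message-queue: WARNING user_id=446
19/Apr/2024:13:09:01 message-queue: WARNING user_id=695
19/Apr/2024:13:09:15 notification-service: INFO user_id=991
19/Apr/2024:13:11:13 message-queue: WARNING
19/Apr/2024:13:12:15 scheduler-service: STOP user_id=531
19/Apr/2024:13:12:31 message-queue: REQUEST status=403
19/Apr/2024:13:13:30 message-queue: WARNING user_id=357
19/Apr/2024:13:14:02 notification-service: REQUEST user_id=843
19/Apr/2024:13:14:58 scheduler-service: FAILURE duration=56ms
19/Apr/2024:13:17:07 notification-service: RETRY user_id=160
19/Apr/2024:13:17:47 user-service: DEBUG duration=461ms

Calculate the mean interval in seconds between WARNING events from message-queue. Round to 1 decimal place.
135.0

To calculate average interval:

1. Find all WARNING events for message-queue in order
2. Calculate time gaps between consecutive events
3. Compute mean of gaps: 810 / 6 = 135.0 seconds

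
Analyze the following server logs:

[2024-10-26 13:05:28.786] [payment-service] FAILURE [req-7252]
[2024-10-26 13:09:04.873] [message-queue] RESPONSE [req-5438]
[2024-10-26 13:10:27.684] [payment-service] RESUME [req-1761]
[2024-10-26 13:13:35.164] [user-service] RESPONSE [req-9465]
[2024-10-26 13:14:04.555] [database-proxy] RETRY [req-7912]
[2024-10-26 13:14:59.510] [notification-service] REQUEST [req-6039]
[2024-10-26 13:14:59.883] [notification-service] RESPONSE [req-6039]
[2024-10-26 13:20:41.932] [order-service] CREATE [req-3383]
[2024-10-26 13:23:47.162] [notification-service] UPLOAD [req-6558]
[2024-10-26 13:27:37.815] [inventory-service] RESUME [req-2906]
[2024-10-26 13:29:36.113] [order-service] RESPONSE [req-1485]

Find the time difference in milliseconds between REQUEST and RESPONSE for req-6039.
373

To calculate latency:

1. Find REQUEST with id req-6039: 2024-10-26 13:14:59.510
2. Find RESPONSE with id req-6039: 2024-10-26 13:14:59.883
3. Latency: 2024-10-26 13:14:59.883 - 2024-10-26 13:14:59.510 = 373ms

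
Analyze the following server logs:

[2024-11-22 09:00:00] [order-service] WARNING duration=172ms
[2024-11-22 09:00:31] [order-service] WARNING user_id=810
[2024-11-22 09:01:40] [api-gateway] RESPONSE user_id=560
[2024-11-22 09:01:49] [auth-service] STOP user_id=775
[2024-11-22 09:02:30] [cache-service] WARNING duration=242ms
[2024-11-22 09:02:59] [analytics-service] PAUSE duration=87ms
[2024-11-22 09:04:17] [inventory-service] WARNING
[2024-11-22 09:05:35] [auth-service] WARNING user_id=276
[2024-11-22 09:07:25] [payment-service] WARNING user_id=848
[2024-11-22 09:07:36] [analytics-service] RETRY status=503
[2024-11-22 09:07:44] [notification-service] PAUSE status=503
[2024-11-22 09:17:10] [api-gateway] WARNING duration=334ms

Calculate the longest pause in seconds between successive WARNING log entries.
585

To find the longest gap:

1. Extract all WARNING events in chronological order
2. Calculate time differences between consecutive events
3. Find the maximum difference
4. Longest gap: 585 seconds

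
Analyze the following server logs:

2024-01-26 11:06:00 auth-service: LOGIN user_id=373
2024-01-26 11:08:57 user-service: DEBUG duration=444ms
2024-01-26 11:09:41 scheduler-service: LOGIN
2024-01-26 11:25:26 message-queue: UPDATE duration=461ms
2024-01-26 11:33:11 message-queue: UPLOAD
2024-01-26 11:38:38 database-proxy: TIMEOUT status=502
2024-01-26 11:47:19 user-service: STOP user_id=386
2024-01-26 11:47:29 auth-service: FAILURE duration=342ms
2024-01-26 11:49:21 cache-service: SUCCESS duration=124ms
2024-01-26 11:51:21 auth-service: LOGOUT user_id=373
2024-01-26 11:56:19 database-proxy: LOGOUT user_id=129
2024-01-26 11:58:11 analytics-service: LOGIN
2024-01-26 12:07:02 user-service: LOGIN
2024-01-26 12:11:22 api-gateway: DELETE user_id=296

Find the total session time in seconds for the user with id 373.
2721

To calculate session duration:

1. Find LOGIN event for user_id=373: 2024-01-26 11:06:00
2. Find LOGOUT event for user_id=373: 2024-01-26 11:51:21
3. Session duration: 2024-01-26 11:51:21 - 2024-01-26 11:06:00 = 2721 seconds (45 minutes)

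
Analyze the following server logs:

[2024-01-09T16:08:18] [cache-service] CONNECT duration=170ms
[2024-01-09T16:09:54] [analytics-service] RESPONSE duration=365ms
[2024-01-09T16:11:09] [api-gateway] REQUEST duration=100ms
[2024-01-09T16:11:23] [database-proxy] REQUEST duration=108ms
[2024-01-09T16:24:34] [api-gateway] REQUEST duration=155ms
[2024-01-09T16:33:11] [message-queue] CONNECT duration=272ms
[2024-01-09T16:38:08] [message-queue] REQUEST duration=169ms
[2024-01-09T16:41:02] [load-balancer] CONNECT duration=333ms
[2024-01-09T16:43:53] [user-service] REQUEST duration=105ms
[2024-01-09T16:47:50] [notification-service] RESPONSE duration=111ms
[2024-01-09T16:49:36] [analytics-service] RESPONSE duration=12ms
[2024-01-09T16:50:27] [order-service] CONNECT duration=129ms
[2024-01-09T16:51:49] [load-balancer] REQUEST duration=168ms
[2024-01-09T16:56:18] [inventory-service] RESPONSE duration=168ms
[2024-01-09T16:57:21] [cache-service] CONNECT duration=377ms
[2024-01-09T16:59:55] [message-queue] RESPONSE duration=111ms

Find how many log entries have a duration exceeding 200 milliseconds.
4

To count timeouts:

1. Threshold: 200ms
2. Extract duration from each log entry
3. Count entries where duration > 200
4. Timeout count: 4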